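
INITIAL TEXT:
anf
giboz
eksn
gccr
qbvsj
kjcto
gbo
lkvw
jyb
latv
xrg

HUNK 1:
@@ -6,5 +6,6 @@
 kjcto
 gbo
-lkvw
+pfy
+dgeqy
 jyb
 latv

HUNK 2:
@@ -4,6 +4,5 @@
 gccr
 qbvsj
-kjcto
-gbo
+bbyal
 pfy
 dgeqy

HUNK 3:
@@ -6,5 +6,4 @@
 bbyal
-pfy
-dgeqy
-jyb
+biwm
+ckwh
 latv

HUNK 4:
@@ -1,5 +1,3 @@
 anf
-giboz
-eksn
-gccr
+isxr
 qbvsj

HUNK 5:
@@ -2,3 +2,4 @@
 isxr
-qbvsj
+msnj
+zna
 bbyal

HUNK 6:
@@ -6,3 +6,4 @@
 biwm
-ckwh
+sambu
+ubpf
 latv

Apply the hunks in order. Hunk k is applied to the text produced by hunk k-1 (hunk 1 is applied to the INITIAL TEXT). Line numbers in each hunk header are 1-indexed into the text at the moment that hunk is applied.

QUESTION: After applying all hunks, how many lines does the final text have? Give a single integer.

Answer: 10

Derivation:
Hunk 1: at line 6 remove [lkvw] add [pfy,dgeqy] -> 12 lines: anf giboz eksn gccr qbvsj kjcto gbo pfy dgeqy jyb latv xrg
Hunk 2: at line 4 remove [kjcto,gbo] add [bbyal] -> 11 lines: anf giboz eksn gccr qbvsj bbyal pfy dgeqy jyb latv xrg
Hunk 3: at line 6 remove [pfy,dgeqy,jyb] add [biwm,ckwh] -> 10 lines: anf giboz eksn gccr qbvsj bbyal biwm ckwh latv xrg
Hunk 4: at line 1 remove [giboz,eksn,gccr] add [isxr] -> 8 lines: anf isxr qbvsj bbyal biwm ckwh latv xrg
Hunk 5: at line 2 remove [qbvsj] add [msnj,zna] -> 9 lines: anf isxr msnj zna bbyal biwm ckwh latv xrg
Hunk 6: at line 6 remove [ckwh] add [sambu,ubpf] -> 10 lines: anf isxr msnj zna bbyal biwm sambu ubpf latv xrg
Final line count: 10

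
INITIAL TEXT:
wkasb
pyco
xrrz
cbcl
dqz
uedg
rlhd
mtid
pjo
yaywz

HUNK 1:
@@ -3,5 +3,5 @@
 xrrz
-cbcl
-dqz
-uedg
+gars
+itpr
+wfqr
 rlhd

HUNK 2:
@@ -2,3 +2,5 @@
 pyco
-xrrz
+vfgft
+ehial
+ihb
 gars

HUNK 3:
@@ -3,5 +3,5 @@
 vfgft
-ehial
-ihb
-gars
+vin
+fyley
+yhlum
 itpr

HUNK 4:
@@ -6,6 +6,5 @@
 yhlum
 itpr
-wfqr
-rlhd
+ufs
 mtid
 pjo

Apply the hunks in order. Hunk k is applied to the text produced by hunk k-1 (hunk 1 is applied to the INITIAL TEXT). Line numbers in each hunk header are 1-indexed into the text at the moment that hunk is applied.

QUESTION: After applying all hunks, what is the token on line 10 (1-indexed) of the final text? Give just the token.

Answer: pjo

Derivation:
Hunk 1: at line 3 remove [cbcl,dqz,uedg] add [gars,itpr,wfqr] -> 10 lines: wkasb pyco xrrz gars itpr wfqr rlhd mtid pjo yaywz
Hunk 2: at line 2 remove [xrrz] add [vfgft,ehial,ihb] -> 12 lines: wkasb pyco vfgft ehial ihb gars itpr wfqr rlhd mtid pjo yaywz
Hunk 3: at line 3 remove [ehial,ihb,gars] add [vin,fyley,yhlum] -> 12 lines: wkasb pyco vfgft vin fyley yhlum itpr wfqr rlhd mtid pjo yaywz
Hunk 4: at line 6 remove [wfqr,rlhd] add [ufs] -> 11 lines: wkasb pyco vfgft vin fyley yhlum itpr ufs mtid pjo yaywz
Final line 10: pjo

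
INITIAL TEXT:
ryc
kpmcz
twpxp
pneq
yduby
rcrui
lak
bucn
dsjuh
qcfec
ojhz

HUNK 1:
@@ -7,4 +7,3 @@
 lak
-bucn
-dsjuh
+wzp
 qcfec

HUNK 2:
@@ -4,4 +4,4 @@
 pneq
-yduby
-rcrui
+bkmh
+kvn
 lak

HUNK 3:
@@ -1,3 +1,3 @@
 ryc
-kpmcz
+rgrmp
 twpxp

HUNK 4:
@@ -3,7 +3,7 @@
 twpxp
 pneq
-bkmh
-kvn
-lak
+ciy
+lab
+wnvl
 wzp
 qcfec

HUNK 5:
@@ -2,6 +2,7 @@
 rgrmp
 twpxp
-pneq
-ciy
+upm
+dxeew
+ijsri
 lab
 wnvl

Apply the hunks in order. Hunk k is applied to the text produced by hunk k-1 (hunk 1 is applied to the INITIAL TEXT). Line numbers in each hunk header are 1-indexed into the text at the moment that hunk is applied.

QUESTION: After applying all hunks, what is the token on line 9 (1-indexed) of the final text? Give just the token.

Answer: wzp

Derivation:
Hunk 1: at line 7 remove [bucn,dsjuh] add [wzp] -> 10 lines: ryc kpmcz twpxp pneq yduby rcrui lak wzp qcfec ojhz
Hunk 2: at line 4 remove [yduby,rcrui] add [bkmh,kvn] -> 10 lines: ryc kpmcz twpxp pneq bkmh kvn lak wzp qcfec ojhz
Hunk 3: at line 1 remove [kpmcz] add [rgrmp] -> 10 lines: ryc rgrmp twpxp pneq bkmh kvn lak wzp qcfec ojhz
Hunk 4: at line 3 remove [bkmh,kvn,lak] add [ciy,lab,wnvl] -> 10 lines: ryc rgrmp twpxp pneq ciy lab wnvl wzp qcfec ojhz
Hunk 5: at line 2 remove [pneq,ciy] add [upm,dxeew,ijsri] -> 11 lines: ryc rgrmp twpxp upm dxeew ijsri lab wnvl wzp qcfec ojhz
Final line 9: wzp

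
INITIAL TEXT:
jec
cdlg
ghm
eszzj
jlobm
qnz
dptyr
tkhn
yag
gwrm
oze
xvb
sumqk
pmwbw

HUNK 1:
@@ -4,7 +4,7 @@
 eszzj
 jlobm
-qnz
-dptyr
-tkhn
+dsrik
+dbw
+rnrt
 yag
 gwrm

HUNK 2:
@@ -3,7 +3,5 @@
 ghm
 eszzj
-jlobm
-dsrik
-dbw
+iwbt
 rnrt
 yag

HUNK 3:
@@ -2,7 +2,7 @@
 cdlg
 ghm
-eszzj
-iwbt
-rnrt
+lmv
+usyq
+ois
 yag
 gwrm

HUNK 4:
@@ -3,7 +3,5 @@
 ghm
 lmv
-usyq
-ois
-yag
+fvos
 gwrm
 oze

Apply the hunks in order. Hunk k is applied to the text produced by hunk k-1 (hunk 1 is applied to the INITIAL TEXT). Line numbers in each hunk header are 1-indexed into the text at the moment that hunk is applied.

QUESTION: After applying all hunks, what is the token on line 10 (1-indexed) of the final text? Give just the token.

Hunk 1: at line 4 remove [qnz,dptyr,tkhn] add [dsrik,dbw,rnrt] -> 14 lines: jec cdlg ghm eszzj jlobm dsrik dbw rnrt yag gwrm oze xvb sumqk pmwbw
Hunk 2: at line 3 remove [jlobm,dsrik,dbw] add [iwbt] -> 12 lines: jec cdlg ghm eszzj iwbt rnrt yag gwrm oze xvb sumqk pmwbw
Hunk 3: at line 2 remove [eszzj,iwbt,rnrt] add [lmv,usyq,ois] -> 12 lines: jec cdlg ghm lmv usyq ois yag gwrm oze xvb sumqk pmwbw
Hunk 4: at line 3 remove [usyq,ois,yag] add [fvos] -> 10 lines: jec cdlg ghm lmv fvos gwrm oze xvb sumqk pmwbw
Final line 10: pmwbw

Answer: pmwbw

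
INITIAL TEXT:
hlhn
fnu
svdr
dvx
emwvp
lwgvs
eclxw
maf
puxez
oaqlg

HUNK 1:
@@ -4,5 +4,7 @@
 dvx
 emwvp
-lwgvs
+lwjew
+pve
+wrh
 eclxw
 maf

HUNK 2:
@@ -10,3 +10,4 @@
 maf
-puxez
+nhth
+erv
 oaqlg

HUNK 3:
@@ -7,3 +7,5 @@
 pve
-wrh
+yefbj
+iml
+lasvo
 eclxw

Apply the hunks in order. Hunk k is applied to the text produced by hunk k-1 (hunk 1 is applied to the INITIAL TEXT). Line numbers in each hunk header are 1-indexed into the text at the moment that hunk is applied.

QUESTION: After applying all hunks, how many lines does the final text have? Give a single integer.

Hunk 1: at line 4 remove [lwgvs] add [lwjew,pve,wrh] -> 12 lines: hlhn fnu svdr dvx emwvp lwjew pve wrh eclxw maf puxez oaqlg
Hunk 2: at line 10 remove [puxez] add [nhth,erv] -> 13 lines: hlhn fnu svdr dvx emwvp lwjew pve wrh eclxw maf nhth erv oaqlg
Hunk 3: at line 7 remove [wrh] add [yefbj,iml,lasvo] -> 15 lines: hlhn fnu svdr dvx emwvp lwjew pve yefbj iml lasvo eclxw maf nhth erv oaqlg
Final line count: 15

Answer: 15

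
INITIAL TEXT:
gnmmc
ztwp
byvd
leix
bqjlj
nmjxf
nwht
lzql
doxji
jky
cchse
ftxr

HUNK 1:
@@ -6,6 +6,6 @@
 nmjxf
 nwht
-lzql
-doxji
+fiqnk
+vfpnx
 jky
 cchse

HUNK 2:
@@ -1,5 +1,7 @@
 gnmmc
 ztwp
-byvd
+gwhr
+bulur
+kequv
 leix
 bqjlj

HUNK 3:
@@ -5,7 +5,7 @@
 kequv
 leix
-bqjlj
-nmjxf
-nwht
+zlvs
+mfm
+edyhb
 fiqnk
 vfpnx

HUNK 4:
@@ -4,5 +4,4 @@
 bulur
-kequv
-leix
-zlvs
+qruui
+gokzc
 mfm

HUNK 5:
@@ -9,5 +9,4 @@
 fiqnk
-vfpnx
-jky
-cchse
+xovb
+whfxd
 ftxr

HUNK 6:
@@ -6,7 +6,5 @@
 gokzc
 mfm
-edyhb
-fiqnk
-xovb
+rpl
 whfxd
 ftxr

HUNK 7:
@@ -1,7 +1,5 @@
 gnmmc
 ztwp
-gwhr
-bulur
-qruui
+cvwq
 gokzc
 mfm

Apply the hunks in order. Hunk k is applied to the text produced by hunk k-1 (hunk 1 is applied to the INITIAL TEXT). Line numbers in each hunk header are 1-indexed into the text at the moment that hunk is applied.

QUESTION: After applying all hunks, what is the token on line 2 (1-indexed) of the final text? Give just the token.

Answer: ztwp

Derivation:
Hunk 1: at line 6 remove [lzql,doxji] add [fiqnk,vfpnx] -> 12 lines: gnmmc ztwp byvd leix bqjlj nmjxf nwht fiqnk vfpnx jky cchse ftxr
Hunk 2: at line 1 remove [byvd] add [gwhr,bulur,kequv] -> 14 lines: gnmmc ztwp gwhr bulur kequv leix bqjlj nmjxf nwht fiqnk vfpnx jky cchse ftxr
Hunk 3: at line 5 remove [bqjlj,nmjxf,nwht] add [zlvs,mfm,edyhb] -> 14 lines: gnmmc ztwp gwhr bulur kequv leix zlvs mfm edyhb fiqnk vfpnx jky cchse ftxr
Hunk 4: at line 4 remove [kequv,leix,zlvs] add [qruui,gokzc] -> 13 lines: gnmmc ztwp gwhr bulur qruui gokzc mfm edyhb fiqnk vfpnx jky cchse ftxr
Hunk 5: at line 9 remove [vfpnx,jky,cchse] add [xovb,whfxd] -> 12 lines: gnmmc ztwp gwhr bulur qruui gokzc mfm edyhb fiqnk xovb whfxd ftxr
Hunk 6: at line 6 remove [edyhb,fiqnk,xovb] add [rpl] -> 10 lines: gnmmc ztwp gwhr bulur qruui gokzc mfm rpl whfxd ftxr
Hunk 7: at line 1 remove [gwhr,bulur,qruui] add [cvwq] -> 8 lines: gnmmc ztwp cvwq gokzc mfm rpl whfxd ftxr
Final line 2: ztwp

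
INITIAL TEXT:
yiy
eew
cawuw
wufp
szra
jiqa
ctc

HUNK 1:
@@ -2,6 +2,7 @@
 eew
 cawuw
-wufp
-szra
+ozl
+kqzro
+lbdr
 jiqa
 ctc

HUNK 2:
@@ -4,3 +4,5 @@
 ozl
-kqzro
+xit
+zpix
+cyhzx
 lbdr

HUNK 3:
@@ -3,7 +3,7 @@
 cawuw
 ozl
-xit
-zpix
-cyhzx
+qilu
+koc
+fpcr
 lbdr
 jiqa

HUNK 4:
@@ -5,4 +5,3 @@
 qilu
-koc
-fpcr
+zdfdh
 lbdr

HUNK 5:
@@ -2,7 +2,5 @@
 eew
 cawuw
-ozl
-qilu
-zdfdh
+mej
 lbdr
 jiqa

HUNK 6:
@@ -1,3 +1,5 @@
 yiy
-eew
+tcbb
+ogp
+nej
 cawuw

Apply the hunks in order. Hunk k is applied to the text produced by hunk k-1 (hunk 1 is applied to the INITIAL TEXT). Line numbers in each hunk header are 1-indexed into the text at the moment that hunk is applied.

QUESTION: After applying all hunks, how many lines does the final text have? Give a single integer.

Answer: 9

Derivation:
Hunk 1: at line 2 remove [wufp,szra] add [ozl,kqzro,lbdr] -> 8 lines: yiy eew cawuw ozl kqzro lbdr jiqa ctc
Hunk 2: at line 4 remove [kqzro] add [xit,zpix,cyhzx] -> 10 lines: yiy eew cawuw ozl xit zpix cyhzx lbdr jiqa ctc
Hunk 3: at line 3 remove [xit,zpix,cyhzx] add [qilu,koc,fpcr] -> 10 lines: yiy eew cawuw ozl qilu koc fpcr lbdr jiqa ctc
Hunk 4: at line 5 remove [koc,fpcr] add [zdfdh] -> 9 lines: yiy eew cawuw ozl qilu zdfdh lbdr jiqa ctc
Hunk 5: at line 2 remove [ozl,qilu,zdfdh] add [mej] -> 7 lines: yiy eew cawuw mej lbdr jiqa ctc
Hunk 6: at line 1 remove [eew] add [tcbb,ogp,nej] -> 9 lines: yiy tcbb ogp nej cawuw mej lbdr jiqa ctc
Final line count: 9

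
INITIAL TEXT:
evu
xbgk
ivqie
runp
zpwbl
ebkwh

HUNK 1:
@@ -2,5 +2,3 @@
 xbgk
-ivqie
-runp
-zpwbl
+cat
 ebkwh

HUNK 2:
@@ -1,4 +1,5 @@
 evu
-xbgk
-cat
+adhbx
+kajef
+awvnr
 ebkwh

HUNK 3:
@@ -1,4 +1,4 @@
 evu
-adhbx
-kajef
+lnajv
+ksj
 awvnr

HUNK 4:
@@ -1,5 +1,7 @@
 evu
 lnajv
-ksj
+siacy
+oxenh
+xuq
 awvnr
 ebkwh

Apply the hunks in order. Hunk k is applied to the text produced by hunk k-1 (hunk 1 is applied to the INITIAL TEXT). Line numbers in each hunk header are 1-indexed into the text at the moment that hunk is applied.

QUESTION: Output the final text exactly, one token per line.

Answer: evu
lnajv
siacy
oxenh
xuq
awvnr
ebkwh

Derivation:
Hunk 1: at line 2 remove [ivqie,runp,zpwbl] add [cat] -> 4 lines: evu xbgk cat ebkwh
Hunk 2: at line 1 remove [xbgk,cat] add [adhbx,kajef,awvnr] -> 5 lines: evu adhbx kajef awvnr ebkwh
Hunk 3: at line 1 remove [adhbx,kajef] add [lnajv,ksj] -> 5 lines: evu lnajv ksj awvnr ebkwh
Hunk 4: at line 1 remove [ksj] add [siacy,oxenh,xuq] -> 7 lines: evu lnajv siacy oxenh xuq awvnr ebkwh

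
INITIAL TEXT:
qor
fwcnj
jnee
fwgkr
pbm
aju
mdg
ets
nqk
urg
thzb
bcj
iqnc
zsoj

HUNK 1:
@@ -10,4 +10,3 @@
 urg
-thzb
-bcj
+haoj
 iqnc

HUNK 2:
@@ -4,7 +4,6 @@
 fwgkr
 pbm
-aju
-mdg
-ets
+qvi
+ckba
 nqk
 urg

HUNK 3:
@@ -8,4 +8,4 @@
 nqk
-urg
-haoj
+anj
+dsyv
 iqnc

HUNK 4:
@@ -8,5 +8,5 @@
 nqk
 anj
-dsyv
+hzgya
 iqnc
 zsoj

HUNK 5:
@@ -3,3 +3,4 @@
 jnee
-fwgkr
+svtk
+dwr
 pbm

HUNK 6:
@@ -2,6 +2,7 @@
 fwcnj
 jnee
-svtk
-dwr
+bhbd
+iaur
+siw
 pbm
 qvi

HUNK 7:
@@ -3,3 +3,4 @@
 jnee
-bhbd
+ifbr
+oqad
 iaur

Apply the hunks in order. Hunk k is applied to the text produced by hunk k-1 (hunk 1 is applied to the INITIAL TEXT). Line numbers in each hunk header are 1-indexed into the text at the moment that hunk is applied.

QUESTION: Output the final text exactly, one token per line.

Hunk 1: at line 10 remove [thzb,bcj] add [haoj] -> 13 lines: qor fwcnj jnee fwgkr pbm aju mdg ets nqk urg haoj iqnc zsoj
Hunk 2: at line 4 remove [aju,mdg,ets] add [qvi,ckba] -> 12 lines: qor fwcnj jnee fwgkr pbm qvi ckba nqk urg haoj iqnc zsoj
Hunk 3: at line 8 remove [urg,haoj] add [anj,dsyv] -> 12 lines: qor fwcnj jnee fwgkr pbm qvi ckba nqk anj dsyv iqnc zsoj
Hunk 4: at line 8 remove [dsyv] add [hzgya] -> 12 lines: qor fwcnj jnee fwgkr pbm qvi ckba nqk anj hzgya iqnc zsoj
Hunk 5: at line 3 remove [fwgkr] add [svtk,dwr] -> 13 lines: qor fwcnj jnee svtk dwr pbm qvi ckba nqk anj hzgya iqnc zsoj
Hunk 6: at line 2 remove [svtk,dwr] add [bhbd,iaur,siw] -> 14 lines: qor fwcnj jnee bhbd iaur siw pbm qvi ckba nqk anj hzgya iqnc zsoj
Hunk 7: at line 3 remove [bhbd] add [ifbr,oqad] -> 15 lines: qor fwcnj jnee ifbr oqad iaur siw pbm qvi ckba nqk anj hzgya iqnc zsoj

Answer: qor
fwcnj
jnee
ifbr
oqad
iaur
siw
pbm
qvi
ckba
nqk
anj
hzgya
iqnc
zsoj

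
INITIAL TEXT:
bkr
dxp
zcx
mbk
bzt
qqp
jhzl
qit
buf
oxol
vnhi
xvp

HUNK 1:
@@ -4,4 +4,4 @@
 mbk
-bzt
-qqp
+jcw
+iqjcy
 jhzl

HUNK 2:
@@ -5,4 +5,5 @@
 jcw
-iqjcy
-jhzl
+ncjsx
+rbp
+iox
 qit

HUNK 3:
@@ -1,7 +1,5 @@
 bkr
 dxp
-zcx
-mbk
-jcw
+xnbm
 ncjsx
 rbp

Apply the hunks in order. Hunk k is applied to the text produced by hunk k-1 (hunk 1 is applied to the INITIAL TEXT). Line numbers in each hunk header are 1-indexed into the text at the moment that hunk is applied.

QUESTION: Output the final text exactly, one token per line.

Hunk 1: at line 4 remove [bzt,qqp] add [jcw,iqjcy] -> 12 lines: bkr dxp zcx mbk jcw iqjcy jhzl qit buf oxol vnhi xvp
Hunk 2: at line 5 remove [iqjcy,jhzl] add [ncjsx,rbp,iox] -> 13 lines: bkr dxp zcx mbk jcw ncjsx rbp iox qit buf oxol vnhi xvp
Hunk 3: at line 1 remove [zcx,mbk,jcw] add [xnbm] -> 11 lines: bkr dxp xnbm ncjsx rbp iox qit buf oxol vnhi xvp

Answer: bkr
dxp
xnbm
ncjsx
rbp
iox
qit
buf
oxol
vnhi
xvp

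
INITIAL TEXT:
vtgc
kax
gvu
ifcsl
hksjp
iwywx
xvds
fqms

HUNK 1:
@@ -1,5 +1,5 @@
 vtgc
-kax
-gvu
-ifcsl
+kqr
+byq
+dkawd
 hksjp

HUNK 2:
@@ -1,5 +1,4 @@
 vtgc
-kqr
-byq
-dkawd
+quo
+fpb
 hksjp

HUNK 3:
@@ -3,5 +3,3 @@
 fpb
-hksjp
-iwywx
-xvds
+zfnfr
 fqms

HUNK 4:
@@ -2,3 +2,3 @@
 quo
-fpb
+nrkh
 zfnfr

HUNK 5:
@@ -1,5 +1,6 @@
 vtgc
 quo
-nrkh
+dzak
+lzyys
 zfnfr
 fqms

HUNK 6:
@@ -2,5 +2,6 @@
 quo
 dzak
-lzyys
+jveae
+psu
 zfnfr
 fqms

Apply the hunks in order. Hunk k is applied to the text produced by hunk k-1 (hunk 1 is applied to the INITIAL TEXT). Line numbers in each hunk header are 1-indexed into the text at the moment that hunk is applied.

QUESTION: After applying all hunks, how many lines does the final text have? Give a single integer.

Hunk 1: at line 1 remove [kax,gvu,ifcsl] add [kqr,byq,dkawd] -> 8 lines: vtgc kqr byq dkawd hksjp iwywx xvds fqms
Hunk 2: at line 1 remove [kqr,byq,dkawd] add [quo,fpb] -> 7 lines: vtgc quo fpb hksjp iwywx xvds fqms
Hunk 3: at line 3 remove [hksjp,iwywx,xvds] add [zfnfr] -> 5 lines: vtgc quo fpb zfnfr fqms
Hunk 4: at line 2 remove [fpb] add [nrkh] -> 5 lines: vtgc quo nrkh zfnfr fqms
Hunk 5: at line 1 remove [nrkh] add [dzak,lzyys] -> 6 lines: vtgc quo dzak lzyys zfnfr fqms
Hunk 6: at line 2 remove [lzyys] add [jveae,psu] -> 7 lines: vtgc quo dzak jveae psu zfnfr fqms
Final line count: 7

Answer: 7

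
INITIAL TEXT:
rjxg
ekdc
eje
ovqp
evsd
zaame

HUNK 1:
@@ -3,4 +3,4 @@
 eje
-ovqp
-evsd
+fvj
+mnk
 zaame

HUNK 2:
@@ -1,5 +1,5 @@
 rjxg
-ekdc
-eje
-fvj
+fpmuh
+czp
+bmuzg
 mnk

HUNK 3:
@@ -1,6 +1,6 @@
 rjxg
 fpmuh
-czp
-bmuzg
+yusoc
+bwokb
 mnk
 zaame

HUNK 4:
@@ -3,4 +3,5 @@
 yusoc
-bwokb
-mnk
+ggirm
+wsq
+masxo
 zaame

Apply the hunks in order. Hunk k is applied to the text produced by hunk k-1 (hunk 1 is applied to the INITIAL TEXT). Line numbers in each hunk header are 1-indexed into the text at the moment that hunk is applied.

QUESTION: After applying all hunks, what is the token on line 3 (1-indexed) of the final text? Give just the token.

Answer: yusoc

Derivation:
Hunk 1: at line 3 remove [ovqp,evsd] add [fvj,mnk] -> 6 lines: rjxg ekdc eje fvj mnk zaame
Hunk 2: at line 1 remove [ekdc,eje,fvj] add [fpmuh,czp,bmuzg] -> 6 lines: rjxg fpmuh czp bmuzg mnk zaame
Hunk 3: at line 1 remove [czp,bmuzg] add [yusoc,bwokb] -> 6 lines: rjxg fpmuh yusoc bwokb mnk zaame
Hunk 4: at line 3 remove [bwokb,mnk] add [ggirm,wsq,masxo] -> 7 lines: rjxg fpmuh yusoc ggirm wsq masxo zaame
Final line 3: yusoc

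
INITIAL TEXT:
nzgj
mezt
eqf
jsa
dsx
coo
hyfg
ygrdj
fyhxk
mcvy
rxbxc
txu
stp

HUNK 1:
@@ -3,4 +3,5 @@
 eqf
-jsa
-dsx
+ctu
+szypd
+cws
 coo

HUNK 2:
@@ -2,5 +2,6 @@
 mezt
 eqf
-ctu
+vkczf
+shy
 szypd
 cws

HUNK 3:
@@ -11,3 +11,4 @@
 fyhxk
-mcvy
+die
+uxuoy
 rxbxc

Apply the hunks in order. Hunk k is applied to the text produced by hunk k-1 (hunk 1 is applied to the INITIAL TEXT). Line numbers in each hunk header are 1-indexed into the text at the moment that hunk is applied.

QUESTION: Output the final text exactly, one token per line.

Hunk 1: at line 3 remove [jsa,dsx] add [ctu,szypd,cws] -> 14 lines: nzgj mezt eqf ctu szypd cws coo hyfg ygrdj fyhxk mcvy rxbxc txu stp
Hunk 2: at line 2 remove [ctu] add [vkczf,shy] -> 15 lines: nzgj mezt eqf vkczf shy szypd cws coo hyfg ygrdj fyhxk mcvy rxbxc txu stp
Hunk 3: at line 11 remove [mcvy] add [die,uxuoy] -> 16 lines: nzgj mezt eqf vkczf shy szypd cws coo hyfg ygrdj fyhxk die uxuoy rxbxc txu stp

Answer: nzgj
mezt
eqf
vkczf
shy
szypd
cws
coo
hyfg
ygrdj
fyhxk
die
uxuoy
rxbxc
txu
stp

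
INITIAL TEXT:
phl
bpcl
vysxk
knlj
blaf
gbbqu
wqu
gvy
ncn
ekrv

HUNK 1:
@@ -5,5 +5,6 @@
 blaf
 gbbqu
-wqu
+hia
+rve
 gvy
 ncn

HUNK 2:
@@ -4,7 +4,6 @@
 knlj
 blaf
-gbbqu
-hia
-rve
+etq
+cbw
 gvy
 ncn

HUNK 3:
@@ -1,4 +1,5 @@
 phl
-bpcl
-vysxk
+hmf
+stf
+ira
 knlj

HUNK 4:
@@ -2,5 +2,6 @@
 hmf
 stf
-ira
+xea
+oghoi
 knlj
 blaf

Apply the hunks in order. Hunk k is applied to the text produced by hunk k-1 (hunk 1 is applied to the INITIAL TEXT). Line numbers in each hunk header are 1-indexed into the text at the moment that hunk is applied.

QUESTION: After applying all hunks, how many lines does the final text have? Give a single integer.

Answer: 12

Derivation:
Hunk 1: at line 5 remove [wqu] add [hia,rve] -> 11 lines: phl bpcl vysxk knlj blaf gbbqu hia rve gvy ncn ekrv
Hunk 2: at line 4 remove [gbbqu,hia,rve] add [etq,cbw] -> 10 lines: phl bpcl vysxk knlj blaf etq cbw gvy ncn ekrv
Hunk 3: at line 1 remove [bpcl,vysxk] add [hmf,stf,ira] -> 11 lines: phl hmf stf ira knlj blaf etq cbw gvy ncn ekrv
Hunk 4: at line 2 remove [ira] add [xea,oghoi] -> 12 lines: phl hmf stf xea oghoi knlj blaf etq cbw gvy ncn ekrv
Final line count: 12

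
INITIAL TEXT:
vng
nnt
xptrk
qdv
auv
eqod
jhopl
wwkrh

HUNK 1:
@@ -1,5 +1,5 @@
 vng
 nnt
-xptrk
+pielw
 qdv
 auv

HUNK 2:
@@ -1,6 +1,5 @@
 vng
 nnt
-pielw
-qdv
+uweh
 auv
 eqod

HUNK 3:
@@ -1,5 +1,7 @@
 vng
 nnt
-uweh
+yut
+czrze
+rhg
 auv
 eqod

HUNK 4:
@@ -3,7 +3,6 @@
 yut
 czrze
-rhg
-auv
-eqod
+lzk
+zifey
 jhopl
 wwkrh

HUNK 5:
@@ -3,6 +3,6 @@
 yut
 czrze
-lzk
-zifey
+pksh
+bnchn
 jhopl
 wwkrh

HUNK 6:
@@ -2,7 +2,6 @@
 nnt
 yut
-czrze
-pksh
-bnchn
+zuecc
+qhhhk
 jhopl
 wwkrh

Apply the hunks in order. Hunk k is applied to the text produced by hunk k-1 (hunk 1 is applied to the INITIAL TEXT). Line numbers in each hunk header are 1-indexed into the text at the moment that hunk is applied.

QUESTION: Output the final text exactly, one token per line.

Hunk 1: at line 1 remove [xptrk] add [pielw] -> 8 lines: vng nnt pielw qdv auv eqod jhopl wwkrh
Hunk 2: at line 1 remove [pielw,qdv] add [uweh] -> 7 lines: vng nnt uweh auv eqod jhopl wwkrh
Hunk 3: at line 1 remove [uweh] add [yut,czrze,rhg] -> 9 lines: vng nnt yut czrze rhg auv eqod jhopl wwkrh
Hunk 4: at line 3 remove [rhg,auv,eqod] add [lzk,zifey] -> 8 lines: vng nnt yut czrze lzk zifey jhopl wwkrh
Hunk 5: at line 3 remove [lzk,zifey] add [pksh,bnchn] -> 8 lines: vng nnt yut czrze pksh bnchn jhopl wwkrh
Hunk 6: at line 2 remove [czrze,pksh,bnchn] add [zuecc,qhhhk] -> 7 lines: vng nnt yut zuecc qhhhk jhopl wwkrh

Answer: vng
nnt
yut
zuecc
qhhhk
jhopl
wwkrh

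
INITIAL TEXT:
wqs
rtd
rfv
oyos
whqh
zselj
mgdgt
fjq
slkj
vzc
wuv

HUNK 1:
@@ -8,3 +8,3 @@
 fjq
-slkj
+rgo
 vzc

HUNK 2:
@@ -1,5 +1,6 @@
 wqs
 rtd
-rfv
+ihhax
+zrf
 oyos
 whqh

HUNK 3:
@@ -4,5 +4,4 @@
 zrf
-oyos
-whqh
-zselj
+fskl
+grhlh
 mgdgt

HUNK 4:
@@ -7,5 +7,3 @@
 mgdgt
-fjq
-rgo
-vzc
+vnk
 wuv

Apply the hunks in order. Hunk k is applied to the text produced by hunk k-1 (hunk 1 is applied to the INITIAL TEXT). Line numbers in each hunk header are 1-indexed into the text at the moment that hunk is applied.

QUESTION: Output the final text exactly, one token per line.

Answer: wqs
rtd
ihhax
zrf
fskl
grhlh
mgdgt
vnk
wuv

Derivation:
Hunk 1: at line 8 remove [slkj] add [rgo] -> 11 lines: wqs rtd rfv oyos whqh zselj mgdgt fjq rgo vzc wuv
Hunk 2: at line 1 remove [rfv] add [ihhax,zrf] -> 12 lines: wqs rtd ihhax zrf oyos whqh zselj mgdgt fjq rgo vzc wuv
Hunk 3: at line 4 remove [oyos,whqh,zselj] add [fskl,grhlh] -> 11 lines: wqs rtd ihhax zrf fskl grhlh mgdgt fjq rgo vzc wuv
Hunk 4: at line 7 remove [fjq,rgo,vzc] add [vnk] -> 9 lines: wqs rtd ihhax zrf fskl grhlh mgdgt vnk wuv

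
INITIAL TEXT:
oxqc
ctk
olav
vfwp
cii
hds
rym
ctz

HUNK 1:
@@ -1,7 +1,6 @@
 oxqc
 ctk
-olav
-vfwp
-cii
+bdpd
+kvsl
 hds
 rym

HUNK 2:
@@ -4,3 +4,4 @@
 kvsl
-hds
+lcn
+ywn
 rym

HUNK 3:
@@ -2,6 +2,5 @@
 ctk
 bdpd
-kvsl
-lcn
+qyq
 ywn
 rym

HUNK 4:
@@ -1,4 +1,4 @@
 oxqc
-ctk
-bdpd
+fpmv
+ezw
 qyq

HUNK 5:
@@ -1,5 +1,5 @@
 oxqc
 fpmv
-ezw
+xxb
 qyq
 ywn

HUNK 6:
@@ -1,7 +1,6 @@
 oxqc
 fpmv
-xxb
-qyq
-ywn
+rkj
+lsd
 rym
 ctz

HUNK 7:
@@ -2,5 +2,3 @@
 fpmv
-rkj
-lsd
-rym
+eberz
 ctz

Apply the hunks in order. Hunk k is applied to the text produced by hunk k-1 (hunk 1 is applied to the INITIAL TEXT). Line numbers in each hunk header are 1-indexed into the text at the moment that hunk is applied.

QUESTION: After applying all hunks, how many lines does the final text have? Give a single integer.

Answer: 4

Derivation:
Hunk 1: at line 1 remove [olav,vfwp,cii] add [bdpd,kvsl] -> 7 lines: oxqc ctk bdpd kvsl hds rym ctz
Hunk 2: at line 4 remove [hds] add [lcn,ywn] -> 8 lines: oxqc ctk bdpd kvsl lcn ywn rym ctz
Hunk 3: at line 2 remove [kvsl,lcn] add [qyq] -> 7 lines: oxqc ctk bdpd qyq ywn rym ctz
Hunk 4: at line 1 remove [ctk,bdpd] add [fpmv,ezw] -> 7 lines: oxqc fpmv ezw qyq ywn rym ctz
Hunk 5: at line 1 remove [ezw] add [xxb] -> 7 lines: oxqc fpmv xxb qyq ywn rym ctz
Hunk 6: at line 1 remove [xxb,qyq,ywn] add [rkj,lsd] -> 6 lines: oxqc fpmv rkj lsd rym ctz
Hunk 7: at line 2 remove [rkj,lsd,rym] add [eberz] -> 4 lines: oxqc fpmv eberz ctz
Final line count: 4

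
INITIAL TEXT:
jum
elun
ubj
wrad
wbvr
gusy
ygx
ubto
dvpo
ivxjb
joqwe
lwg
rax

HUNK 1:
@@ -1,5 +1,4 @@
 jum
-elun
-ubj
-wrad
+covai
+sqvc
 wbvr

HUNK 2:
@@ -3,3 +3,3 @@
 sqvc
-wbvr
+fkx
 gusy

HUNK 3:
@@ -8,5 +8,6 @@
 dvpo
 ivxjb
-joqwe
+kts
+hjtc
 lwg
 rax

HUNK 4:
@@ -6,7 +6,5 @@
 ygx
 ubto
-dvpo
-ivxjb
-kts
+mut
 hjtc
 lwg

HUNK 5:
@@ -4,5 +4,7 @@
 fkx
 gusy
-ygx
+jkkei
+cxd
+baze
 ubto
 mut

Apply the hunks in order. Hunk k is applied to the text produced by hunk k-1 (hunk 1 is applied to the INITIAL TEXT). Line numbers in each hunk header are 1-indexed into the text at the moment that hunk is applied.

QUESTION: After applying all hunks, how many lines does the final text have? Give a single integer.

Hunk 1: at line 1 remove [elun,ubj,wrad] add [covai,sqvc] -> 12 lines: jum covai sqvc wbvr gusy ygx ubto dvpo ivxjb joqwe lwg rax
Hunk 2: at line 3 remove [wbvr] add [fkx] -> 12 lines: jum covai sqvc fkx gusy ygx ubto dvpo ivxjb joqwe lwg rax
Hunk 3: at line 8 remove [joqwe] add [kts,hjtc] -> 13 lines: jum covai sqvc fkx gusy ygx ubto dvpo ivxjb kts hjtc lwg rax
Hunk 4: at line 6 remove [dvpo,ivxjb,kts] add [mut] -> 11 lines: jum covai sqvc fkx gusy ygx ubto mut hjtc lwg rax
Hunk 5: at line 4 remove [ygx] add [jkkei,cxd,baze] -> 13 lines: jum covai sqvc fkx gusy jkkei cxd baze ubto mut hjtc lwg rax
Final line count: 13

Answer: 13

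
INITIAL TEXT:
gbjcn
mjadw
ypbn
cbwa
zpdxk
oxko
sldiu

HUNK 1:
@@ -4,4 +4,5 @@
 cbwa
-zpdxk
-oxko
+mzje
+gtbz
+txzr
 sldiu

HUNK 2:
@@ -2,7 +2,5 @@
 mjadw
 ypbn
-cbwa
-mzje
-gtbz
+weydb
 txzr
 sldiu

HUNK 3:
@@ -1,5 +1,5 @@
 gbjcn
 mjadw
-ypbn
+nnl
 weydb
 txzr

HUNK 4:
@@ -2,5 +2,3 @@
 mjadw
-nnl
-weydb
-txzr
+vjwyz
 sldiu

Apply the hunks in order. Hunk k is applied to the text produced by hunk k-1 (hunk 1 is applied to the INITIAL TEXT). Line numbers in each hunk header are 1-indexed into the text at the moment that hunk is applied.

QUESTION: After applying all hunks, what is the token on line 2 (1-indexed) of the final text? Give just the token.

Hunk 1: at line 4 remove [zpdxk,oxko] add [mzje,gtbz,txzr] -> 8 lines: gbjcn mjadw ypbn cbwa mzje gtbz txzr sldiu
Hunk 2: at line 2 remove [cbwa,mzje,gtbz] add [weydb] -> 6 lines: gbjcn mjadw ypbn weydb txzr sldiu
Hunk 3: at line 1 remove [ypbn] add [nnl] -> 6 lines: gbjcn mjadw nnl weydb txzr sldiu
Hunk 4: at line 2 remove [nnl,weydb,txzr] add [vjwyz] -> 4 lines: gbjcn mjadw vjwyz sldiu
Final line 2: mjadw

Answer: mjadw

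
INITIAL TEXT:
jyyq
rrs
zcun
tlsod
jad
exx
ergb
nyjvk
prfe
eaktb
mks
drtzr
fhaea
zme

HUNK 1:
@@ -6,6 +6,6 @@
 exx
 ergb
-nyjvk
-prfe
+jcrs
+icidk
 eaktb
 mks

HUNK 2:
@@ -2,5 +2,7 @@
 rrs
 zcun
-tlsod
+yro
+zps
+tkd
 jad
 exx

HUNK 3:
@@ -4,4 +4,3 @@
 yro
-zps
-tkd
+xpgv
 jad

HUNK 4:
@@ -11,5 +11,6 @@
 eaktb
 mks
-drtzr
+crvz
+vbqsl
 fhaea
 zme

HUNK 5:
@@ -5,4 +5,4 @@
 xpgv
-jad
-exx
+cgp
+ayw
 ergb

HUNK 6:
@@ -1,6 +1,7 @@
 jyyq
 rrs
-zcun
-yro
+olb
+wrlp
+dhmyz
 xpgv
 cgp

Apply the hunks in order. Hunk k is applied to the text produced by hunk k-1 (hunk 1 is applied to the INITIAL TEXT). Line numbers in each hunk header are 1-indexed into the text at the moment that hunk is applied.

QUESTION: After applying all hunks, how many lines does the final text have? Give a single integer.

Answer: 17

Derivation:
Hunk 1: at line 6 remove [nyjvk,prfe] add [jcrs,icidk] -> 14 lines: jyyq rrs zcun tlsod jad exx ergb jcrs icidk eaktb mks drtzr fhaea zme
Hunk 2: at line 2 remove [tlsod] add [yro,zps,tkd] -> 16 lines: jyyq rrs zcun yro zps tkd jad exx ergb jcrs icidk eaktb mks drtzr fhaea zme
Hunk 3: at line 4 remove [zps,tkd] add [xpgv] -> 15 lines: jyyq rrs zcun yro xpgv jad exx ergb jcrs icidk eaktb mks drtzr fhaea zme
Hunk 4: at line 11 remove [drtzr] add [crvz,vbqsl] -> 16 lines: jyyq rrs zcun yro xpgv jad exx ergb jcrs icidk eaktb mks crvz vbqsl fhaea zme
Hunk 5: at line 5 remove [jad,exx] add [cgp,ayw] -> 16 lines: jyyq rrs zcun yro xpgv cgp ayw ergb jcrs icidk eaktb mks crvz vbqsl fhaea zme
Hunk 6: at line 1 remove [zcun,yro] add [olb,wrlp,dhmyz] -> 17 lines: jyyq rrs olb wrlp dhmyz xpgv cgp ayw ergb jcrs icidk eaktb mks crvz vbqsl fhaea zme
Final line count: 17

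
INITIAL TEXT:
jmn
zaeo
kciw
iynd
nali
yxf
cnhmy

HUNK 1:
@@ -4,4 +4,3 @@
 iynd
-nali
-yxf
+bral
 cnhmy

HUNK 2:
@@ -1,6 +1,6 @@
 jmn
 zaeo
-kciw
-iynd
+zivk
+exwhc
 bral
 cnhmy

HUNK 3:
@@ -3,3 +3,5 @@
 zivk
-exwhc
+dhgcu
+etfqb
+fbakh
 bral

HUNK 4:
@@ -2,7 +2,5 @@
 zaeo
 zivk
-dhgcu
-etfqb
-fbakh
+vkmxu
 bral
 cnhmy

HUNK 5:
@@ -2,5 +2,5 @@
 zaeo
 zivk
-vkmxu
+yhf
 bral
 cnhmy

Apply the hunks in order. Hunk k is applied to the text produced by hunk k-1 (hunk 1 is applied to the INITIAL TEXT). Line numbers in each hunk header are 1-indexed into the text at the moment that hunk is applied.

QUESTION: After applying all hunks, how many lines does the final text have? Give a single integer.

Hunk 1: at line 4 remove [nali,yxf] add [bral] -> 6 lines: jmn zaeo kciw iynd bral cnhmy
Hunk 2: at line 1 remove [kciw,iynd] add [zivk,exwhc] -> 6 lines: jmn zaeo zivk exwhc bral cnhmy
Hunk 3: at line 3 remove [exwhc] add [dhgcu,etfqb,fbakh] -> 8 lines: jmn zaeo zivk dhgcu etfqb fbakh bral cnhmy
Hunk 4: at line 2 remove [dhgcu,etfqb,fbakh] add [vkmxu] -> 6 lines: jmn zaeo zivk vkmxu bral cnhmy
Hunk 5: at line 2 remove [vkmxu] add [yhf] -> 6 lines: jmn zaeo zivk yhf bral cnhmy
Final line count: 6

Answer: 6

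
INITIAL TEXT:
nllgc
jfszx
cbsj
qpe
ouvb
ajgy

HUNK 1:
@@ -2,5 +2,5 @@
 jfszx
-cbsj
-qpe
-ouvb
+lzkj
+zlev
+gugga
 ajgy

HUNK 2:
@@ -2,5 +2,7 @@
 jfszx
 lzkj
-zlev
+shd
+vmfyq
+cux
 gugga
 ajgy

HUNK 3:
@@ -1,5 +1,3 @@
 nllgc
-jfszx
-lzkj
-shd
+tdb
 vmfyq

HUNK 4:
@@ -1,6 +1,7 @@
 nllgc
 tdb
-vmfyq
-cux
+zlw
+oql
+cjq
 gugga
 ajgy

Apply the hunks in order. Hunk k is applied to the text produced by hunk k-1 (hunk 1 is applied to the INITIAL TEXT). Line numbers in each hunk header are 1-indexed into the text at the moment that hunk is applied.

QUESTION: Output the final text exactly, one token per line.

Hunk 1: at line 2 remove [cbsj,qpe,ouvb] add [lzkj,zlev,gugga] -> 6 lines: nllgc jfszx lzkj zlev gugga ajgy
Hunk 2: at line 2 remove [zlev] add [shd,vmfyq,cux] -> 8 lines: nllgc jfszx lzkj shd vmfyq cux gugga ajgy
Hunk 3: at line 1 remove [jfszx,lzkj,shd] add [tdb] -> 6 lines: nllgc tdb vmfyq cux gugga ajgy
Hunk 4: at line 1 remove [vmfyq,cux] add [zlw,oql,cjq] -> 7 lines: nllgc tdb zlw oql cjq gugga ajgy

Answer: nllgc
tdb
zlw
oql
cjq
gugga
ajgy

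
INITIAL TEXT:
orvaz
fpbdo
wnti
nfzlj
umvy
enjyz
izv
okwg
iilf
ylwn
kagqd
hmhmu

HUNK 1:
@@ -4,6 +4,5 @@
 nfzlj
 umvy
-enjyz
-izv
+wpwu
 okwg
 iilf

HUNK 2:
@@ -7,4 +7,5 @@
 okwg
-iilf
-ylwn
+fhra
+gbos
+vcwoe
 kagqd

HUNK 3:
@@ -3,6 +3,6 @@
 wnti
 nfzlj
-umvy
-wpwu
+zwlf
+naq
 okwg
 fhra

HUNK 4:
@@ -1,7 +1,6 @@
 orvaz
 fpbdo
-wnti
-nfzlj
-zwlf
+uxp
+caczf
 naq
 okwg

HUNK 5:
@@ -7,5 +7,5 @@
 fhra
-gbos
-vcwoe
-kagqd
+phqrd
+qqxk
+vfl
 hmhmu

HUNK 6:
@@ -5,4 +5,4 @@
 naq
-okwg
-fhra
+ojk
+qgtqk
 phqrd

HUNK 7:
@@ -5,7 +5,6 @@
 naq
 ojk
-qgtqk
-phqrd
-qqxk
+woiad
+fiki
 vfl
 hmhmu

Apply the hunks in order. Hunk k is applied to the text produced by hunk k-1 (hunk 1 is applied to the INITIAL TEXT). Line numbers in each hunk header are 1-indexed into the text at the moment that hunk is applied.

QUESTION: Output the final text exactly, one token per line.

Answer: orvaz
fpbdo
uxp
caczf
naq
ojk
woiad
fiki
vfl
hmhmu

Derivation:
Hunk 1: at line 4 remove [enjyz,izv] add [wpwu] -> 11 lines: orvaz fpbdo wnti nfzlj umvy wpwu okwg iilf ylwn kagqd hmhmu
Hunk 2: at line 7 remove [iilf,ylwn] add [fhra,gbos,vcwoe] -> 12 lines: orvaz fpbdo wnti nfzlj umvy wpwu okwg fhra gbos vcwoe kagqd hmhmu
Hunk 3: at line 3 remove [umvy,wpwu] add [zwlf,naq] -> 12 lines: orvaz fpbdo wnti nfzlj zwlf naq okwg fhra gbos vcwoe kagqd hmhmu
Hunk 4: at line 1 remove [wnti,nfzlj,zwlf] add [uxp,caczf] -> 11 lines: orvaz fpbdo uxp caczf naq okwg fhra gbos vcwoe kagqd hmhmu
Hunk 5: at line 7 remove [gbos,vcwoe,kagqd] add [phqrd,qqxk,vfl] -> 11 lines: orvaz fpbdo uxp caczf naq okwg fhra phqrd qqxk vfl hmhmu
Hunk 6: at line 5 remove [okwg,fhra] add [ojk,qgtqk] -> 11 lines: orvaz fpbdo uxp caczf naq ojk qgtqk phqrd qqxk vfl hmhmu
Hunk 7: at line 5 remove [qgtqk,phqrd,qqxk] add [woiad,fiki] -> 10 lines: orvaz fpbdo uxp caczf naq ojk woiad fiki vfl hmhmu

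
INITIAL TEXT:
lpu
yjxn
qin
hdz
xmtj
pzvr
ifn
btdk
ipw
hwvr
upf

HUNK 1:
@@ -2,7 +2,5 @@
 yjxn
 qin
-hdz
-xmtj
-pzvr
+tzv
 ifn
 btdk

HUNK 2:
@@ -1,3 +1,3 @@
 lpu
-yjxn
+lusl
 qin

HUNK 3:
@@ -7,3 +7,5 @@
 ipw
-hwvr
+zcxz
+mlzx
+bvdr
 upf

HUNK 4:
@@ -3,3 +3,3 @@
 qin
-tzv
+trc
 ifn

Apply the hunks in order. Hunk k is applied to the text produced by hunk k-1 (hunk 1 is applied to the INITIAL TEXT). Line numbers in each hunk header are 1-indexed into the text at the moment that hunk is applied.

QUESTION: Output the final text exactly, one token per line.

Hunk 1: at line 2 remove [hdz,xmtj,pzvr] add [tzv] -> 9 lines: lpu yjxn qin tzv ifn btdk ipw hwvr upf
Hunk 2: at line 1 remove [yjxn] add [lusl] -> 9 lines: lpu lusl qin tzv ifn btdk ipw hwvr upf
Hunk 3: at line 7 remove [hwvr] add [zcxz,mlzx,bvdr] -> 11 lines: lpu lusl qin tzv ifn btdk ipw zcxz mlzx bvdr upf
Hunk 4: at line 3 remove [tzv] add [trc] -> 11 lines: lpu lusl qin trc ifn btdk ipw zcxz mlzx bvdr upf

Answer: lpu
lusl
qin
trc
ifn
btdk
ipw
zcxz
mlzx
bvdr
upf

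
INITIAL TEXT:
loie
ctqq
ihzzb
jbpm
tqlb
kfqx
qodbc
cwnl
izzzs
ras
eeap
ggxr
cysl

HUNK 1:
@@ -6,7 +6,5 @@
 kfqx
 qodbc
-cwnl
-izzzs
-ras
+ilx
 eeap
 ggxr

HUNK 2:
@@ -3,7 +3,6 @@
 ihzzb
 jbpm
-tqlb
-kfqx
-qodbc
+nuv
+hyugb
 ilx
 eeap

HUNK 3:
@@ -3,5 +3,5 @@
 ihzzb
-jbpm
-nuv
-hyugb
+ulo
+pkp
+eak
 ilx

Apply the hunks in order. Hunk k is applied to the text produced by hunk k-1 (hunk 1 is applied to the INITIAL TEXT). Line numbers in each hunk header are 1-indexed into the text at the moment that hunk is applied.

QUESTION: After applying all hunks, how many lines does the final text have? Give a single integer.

Hunk 1: at line 6 remove [cwnl,izzzs,ras] add [ilx] -> 11 lines: loie ctqq ihzzb jbpm tqlb kfqx qodbc ilx eeap ggxr cysl
Hunk 2: at line 3 remove [tqlb,kfqx,qodbc] add [nuv,hyugb] -> 10 lines: loie ctqq ihzzb jbpm nuv hyugb ilx eeap ggxr cysl
Hunk 3: at line 3 remove [jbpm,nuv,hyugb] add [ulo,pkp,eak] -> 10 lines: loie ctqq ihzzb ulo pkp eak ilx eeap ggxr cysl
Final line count: 10

Answer: 10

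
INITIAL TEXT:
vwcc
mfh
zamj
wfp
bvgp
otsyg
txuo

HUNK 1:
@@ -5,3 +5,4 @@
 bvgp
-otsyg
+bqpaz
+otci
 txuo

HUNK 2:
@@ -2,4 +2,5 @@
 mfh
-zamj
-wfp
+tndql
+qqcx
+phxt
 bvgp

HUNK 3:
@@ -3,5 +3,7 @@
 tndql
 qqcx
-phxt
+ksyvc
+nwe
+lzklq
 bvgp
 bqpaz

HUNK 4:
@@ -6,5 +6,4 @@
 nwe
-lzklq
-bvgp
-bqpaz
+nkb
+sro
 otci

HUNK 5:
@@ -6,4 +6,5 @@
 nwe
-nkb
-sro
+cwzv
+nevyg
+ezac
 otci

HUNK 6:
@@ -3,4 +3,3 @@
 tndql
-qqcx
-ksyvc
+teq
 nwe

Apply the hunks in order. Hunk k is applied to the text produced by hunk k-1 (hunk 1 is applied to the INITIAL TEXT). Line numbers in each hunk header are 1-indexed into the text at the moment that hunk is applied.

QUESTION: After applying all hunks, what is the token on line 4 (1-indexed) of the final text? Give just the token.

Hunk 1: at line 5 remove [otsyg] add [bqpaz,otci] -> 8 lines: vwcc mfh zamj wfp bvgp bqpaz otci txuo
Hunk 2: at line 2 remove [zamj,wfp] add [tndql,qqcx,phxt] -> 9 lines: vwcc mfh tndql qqcx phxt bvgp bqpaz otci txuo
Hunk 3: at line 3 remove [phxt] add [ksyvc,nwe,lzklq] -> 11 lines: vwcc mfh tndql qqcx ksyvc nwe lzklq bvgp bqpaz otci txuo
Hunk 4: at line 6 remove [lzklq,bvgp,bqpaz] add [nkb,sro] -> 10 lines: vwcc mfh tndql qqcx ksyvc nwe nkb sro otci txuo
Hunk 5: at line 6 remove [nkb,sro] add [cwzv,nevyg,ezac] -> 11 lines: vwcc mfh tndql qqcx ksyvc nwe cwzv nevyg ezac otci txuo
Hunk 6: at line 3 remove [qqcx,ksyvc] add [teq] -> 10 lines: vwcc mfh tndql teq nwe cwzv nevyg ezac otci txuo
Final line 4: teq

Answer: teq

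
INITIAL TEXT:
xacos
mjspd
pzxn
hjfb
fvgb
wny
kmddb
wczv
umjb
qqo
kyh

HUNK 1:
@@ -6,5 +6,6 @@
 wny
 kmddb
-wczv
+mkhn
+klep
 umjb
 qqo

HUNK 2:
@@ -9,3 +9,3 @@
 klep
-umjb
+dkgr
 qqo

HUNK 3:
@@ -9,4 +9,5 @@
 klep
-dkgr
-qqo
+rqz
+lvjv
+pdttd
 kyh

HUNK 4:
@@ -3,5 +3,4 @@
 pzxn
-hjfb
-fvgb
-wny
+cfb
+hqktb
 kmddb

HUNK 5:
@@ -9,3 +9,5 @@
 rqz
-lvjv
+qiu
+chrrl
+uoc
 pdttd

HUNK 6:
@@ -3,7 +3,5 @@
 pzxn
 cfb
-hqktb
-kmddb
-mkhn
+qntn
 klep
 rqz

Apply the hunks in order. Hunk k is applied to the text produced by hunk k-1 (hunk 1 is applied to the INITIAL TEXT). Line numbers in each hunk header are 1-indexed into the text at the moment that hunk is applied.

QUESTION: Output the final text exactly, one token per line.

Hunk 1: at line 6 remove [wczv] add [mkhn,klep] -> 12 lines: xacos mjspd pzxn hjfb fvgb wny kmddb mkhn klep umjb qqo kyh
Hunk 2: at line 9 remove [umjb] add [dkgr] -> 12 lines: xacos mjspd pzxn hjfb fvgb wny kmddb mkhn klep dkgr qqo kyh
Hunk 3: at line 9 remove [dkgr,qqo] add [rqz,lvjv,pdttd] -> 13 lines: xacos mjspd pzxn hjfb fvgb wny kmddb mkhn klep rqz lvjv pdttd kyh
Hunk 4: at line 3 remove [hjfb,fvgb,wny] add [cfb,hqktb] -> 12 lines: xacos mjspd pzxn cfb hqktb kmddb mkhn klep rqz lvjv pdttd kyh
Hunk 5: at line 9 remove [lvjv] add [qiu,chrrl,uoc] -> 14 lines: xacos mjspd pzxn cfb hqktb kmddb mkhn klep rqz qiu chrrl uoc pdttd kyh
Hunk 6: at line 3 remove [hqktb,kmddb,mkhn] add [qntn] -> 12 lines: xacos mjspd pzxn cfb qntn klep rqz qiu chrrl uoc pdttd kyh

Answer: xacos
mjspd
pzxn
cfb
qntn
klep
rqz
qiu
chrrl
uoc
pdttd
kyh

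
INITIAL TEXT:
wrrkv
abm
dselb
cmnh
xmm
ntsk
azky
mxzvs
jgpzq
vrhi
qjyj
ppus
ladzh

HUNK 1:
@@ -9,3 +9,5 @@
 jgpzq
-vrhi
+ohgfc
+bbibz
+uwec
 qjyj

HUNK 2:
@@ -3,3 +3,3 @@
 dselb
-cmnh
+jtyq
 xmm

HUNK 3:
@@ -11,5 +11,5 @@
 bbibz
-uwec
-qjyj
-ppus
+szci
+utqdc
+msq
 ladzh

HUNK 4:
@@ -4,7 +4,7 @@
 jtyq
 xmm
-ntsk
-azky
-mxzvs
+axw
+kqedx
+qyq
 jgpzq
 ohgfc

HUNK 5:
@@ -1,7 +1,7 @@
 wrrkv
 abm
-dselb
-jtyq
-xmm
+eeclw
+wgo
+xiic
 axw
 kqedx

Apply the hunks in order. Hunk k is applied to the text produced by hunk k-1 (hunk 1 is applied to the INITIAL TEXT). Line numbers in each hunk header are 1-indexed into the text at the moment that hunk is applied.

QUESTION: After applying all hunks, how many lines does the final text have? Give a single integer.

Hunk 1: at line 9 remove [vrhi] add [ohgfc,bbibz,uwec] -> 15 lines: wrrkv abm dselb cmnh xmm ntsk azky mxzvs jgpzq ohgfc bbibz uwec qjyj ppus ladzh
Hunk 2: at line 3 remove [cmnh] add [jtyq] -> 15 lines: wrrkv abm dselb jtyq xmm ntsk azky mxzvs jgpzq ohgfc bbibz uwec qjyj ppus ladzh
Hunk 3: at line 11 remove [uwec,qjyj,ppus] add [szci,utqdc,msq] -> 15 lines: wrrkv abm dselb jtyq xmm ntsk azky mxzvs jgpzq ohgfc bbibz szci utqdc msq ladzh
Hunk 4: at line 4 remove [ntsk,azky,mxzvs] add [axw,kqedx,qyq] -> 15 lines: wrrkv abm dselb jtyq xmm axw kqedx qyq jgpzq ohgfc bbibz szci utqdc msq ladzh
Hunk 5: at line 1 remove [dselb,jtyq,xmm] add [eeclw,wgo,xiic] -> 15 lines: wrrkv abm eeclw wgo xiic axw kqedx qyq jgpzq ohgfc bbibz szci utqdc msq ladzh
Final line count: 15

Answer: 15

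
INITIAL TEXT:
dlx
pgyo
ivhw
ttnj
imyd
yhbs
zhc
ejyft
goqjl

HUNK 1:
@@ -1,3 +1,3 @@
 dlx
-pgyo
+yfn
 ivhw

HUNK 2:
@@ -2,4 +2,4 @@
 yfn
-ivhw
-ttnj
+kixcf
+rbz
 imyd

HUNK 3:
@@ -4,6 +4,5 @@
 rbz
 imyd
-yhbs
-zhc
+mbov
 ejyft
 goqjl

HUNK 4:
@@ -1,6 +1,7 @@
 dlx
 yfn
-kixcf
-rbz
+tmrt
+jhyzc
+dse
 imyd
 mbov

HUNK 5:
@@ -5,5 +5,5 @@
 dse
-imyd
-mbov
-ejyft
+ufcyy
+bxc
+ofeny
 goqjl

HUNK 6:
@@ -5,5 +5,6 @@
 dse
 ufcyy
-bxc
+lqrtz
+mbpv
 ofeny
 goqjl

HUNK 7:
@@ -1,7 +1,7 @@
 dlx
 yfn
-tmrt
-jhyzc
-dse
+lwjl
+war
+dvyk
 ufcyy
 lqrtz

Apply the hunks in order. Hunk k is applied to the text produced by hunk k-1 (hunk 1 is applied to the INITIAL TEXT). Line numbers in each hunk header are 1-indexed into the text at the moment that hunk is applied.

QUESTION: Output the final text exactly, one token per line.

Answer: dlx
yfn
lwjl
war
dvyk
ufcyy
lqrtz
mbpv
ofeny
goqjl

Derivation:
Hunk 1: at line 1 remove [pgyo] add [yfn] -> 9 lines: dlx yfn ivhw ttnj imyd yhbs zhc ejyft goqjl
Hunk 2: at line 2 remove [ivhw,ttnj] add [kixcf,rbz] -> 9 lines: dlx yfn kixcf rbz imyd yhbs zhc ejyft goqjl
Hunk 3: at line 4 remove [yhbs,zhc] add [mbov] -> 8 lines: dlx yfn kixcf rbz imyd mbov ejyft goqjl
Hunk 4: at line 1 remove [kixcf,rbz] add [tmrt,jhyzc,dse] -> 9 lines: dlx yfn tmrt jhyzc dse imyd mbov ejyft goqjl
Hunk 5: at line 5 remove [imyd,mbov,ejyft] add [ufcyy,bxc,ofeny] -> 9 lines: dlx yfn tmrt jhyzc dse ufcyy bxc ofeny goqjl
Hunk 6: at line 5 remove [bxc] add [lqrtz,mbpv] -> 10 lines: dlx yfn tmrt jhyzc dse ufcyy lqrtz mbpv ofeny goqjl
Hunk 7: at line 1 remove [tmrt,jhyzc,dse] add [lwjl,war,dvyk] -> 10 lines: dlx yfn lwjl war dvyk ufcyy lqrtz mbpv ofeny goqjl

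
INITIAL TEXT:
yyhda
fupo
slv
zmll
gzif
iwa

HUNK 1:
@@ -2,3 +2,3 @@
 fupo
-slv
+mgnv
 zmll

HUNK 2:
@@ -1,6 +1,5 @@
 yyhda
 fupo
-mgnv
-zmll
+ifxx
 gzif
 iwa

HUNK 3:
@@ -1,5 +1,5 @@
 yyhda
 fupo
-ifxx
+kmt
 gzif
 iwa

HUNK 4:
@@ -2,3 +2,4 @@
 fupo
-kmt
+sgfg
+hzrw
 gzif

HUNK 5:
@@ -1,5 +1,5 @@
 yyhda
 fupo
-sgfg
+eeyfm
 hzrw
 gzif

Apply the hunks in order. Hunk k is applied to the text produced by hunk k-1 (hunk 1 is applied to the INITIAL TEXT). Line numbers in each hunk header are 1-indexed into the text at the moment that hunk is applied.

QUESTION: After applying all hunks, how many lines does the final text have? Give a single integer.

Answer: 6

Derivation:
Hunk 1: at line 2 remove [slv] add [mgnv] -> 6 lines: yyhda fupo mgnv zmll gzif iwa
Hunk 2: at line 1 remove [mgnv,zmll] add [ifxx] -> 5 lines: yyhda fupo ifxx gzif iwa
Hunk 3: at line 1 remove [ifxx] add [kmt] -> 5 lines: yyhda fupo kmt gzif iwa
Hunk 4: at line 2 remove [kmt] add [sgfg,hzrw] -> 6 lines: yyhda fupo sgfg hzrw gzif iwa
Hunk 5: at line 1 remove [sgfg] add [eeyfm] -> 6 lines: yyhda fupo eeyfm hzrw gzif iwa
Final line count: 6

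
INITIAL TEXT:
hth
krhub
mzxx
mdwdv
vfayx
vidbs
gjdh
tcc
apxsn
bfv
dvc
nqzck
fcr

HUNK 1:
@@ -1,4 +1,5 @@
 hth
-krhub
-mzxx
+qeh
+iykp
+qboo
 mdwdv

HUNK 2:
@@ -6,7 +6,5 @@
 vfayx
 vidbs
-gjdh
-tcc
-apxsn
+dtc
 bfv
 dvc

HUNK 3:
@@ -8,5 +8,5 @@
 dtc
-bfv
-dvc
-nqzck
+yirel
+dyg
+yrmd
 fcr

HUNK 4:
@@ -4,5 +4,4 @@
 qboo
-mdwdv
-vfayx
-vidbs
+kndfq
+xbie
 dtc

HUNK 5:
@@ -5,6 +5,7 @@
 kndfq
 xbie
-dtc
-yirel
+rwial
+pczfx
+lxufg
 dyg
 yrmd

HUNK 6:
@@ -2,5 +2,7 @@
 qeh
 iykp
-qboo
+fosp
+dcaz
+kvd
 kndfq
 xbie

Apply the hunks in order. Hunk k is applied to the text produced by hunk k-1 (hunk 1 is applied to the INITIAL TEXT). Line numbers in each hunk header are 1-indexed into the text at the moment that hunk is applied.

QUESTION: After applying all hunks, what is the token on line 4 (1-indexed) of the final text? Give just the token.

Hunk 1: at line 1 remove [krhub,mzxx] add [qeh,iykp,qboo] -> 14 lines: hth qeh iykp qboo mdwdv vfayx vidbs gjdh tcc apxsn bfv dvc nqzck fcr
Hunk 2: at line 6 remove [gjdh,tcc,apxsn] add [dtc] -> 12 lines: hth qeh iykp qboo mdwdv vfayx vidbs dtc bfv dvc nqzck fcr
Hunk 3: at line 8 remove [bfv,dvc,nqzck] add [yirel,dyg,yrmd] -> 12 lines: hth qeh iykp qboo mdwdv vfayx vidbs dtc yirel dyg yrmd fcr
Hunk 4: at line 4 remove [mdwdv,vfayx,vidbs] add [kndfq,xbie] -> 11 lines: hth qeh iykp qboo kndfq xbie dtc yirel dyg yrmd fcr
Hunk 5: at line 5 remove [dtc,yirel] add [rwial,pczfx,lxufg] -> 12 lines: hth qeh iykp qboo kndfq xbie rwial pczfx lxufg dyg yrmd fcr
Hunk 6: at line 2 remove [qboo] add [fosp,dcaz,kvd] -> 14 lines: hth qeh iykp fosp dcaz kvd kndfq xbie rwial pczfx lxufg dyg yrmd fcr
Final line 4: fosp

Answer: fosp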